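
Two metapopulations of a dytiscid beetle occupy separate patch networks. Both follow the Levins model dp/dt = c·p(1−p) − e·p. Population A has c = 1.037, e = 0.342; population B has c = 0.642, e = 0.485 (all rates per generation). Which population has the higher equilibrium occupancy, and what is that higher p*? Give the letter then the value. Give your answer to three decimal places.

A: p*_A = 1 − 0.342/1.037 = 0.6702.
B: p*_B = 1 − 0.485/0.642 = 0.2445.
A is higher at 0.6702.

A, 0.670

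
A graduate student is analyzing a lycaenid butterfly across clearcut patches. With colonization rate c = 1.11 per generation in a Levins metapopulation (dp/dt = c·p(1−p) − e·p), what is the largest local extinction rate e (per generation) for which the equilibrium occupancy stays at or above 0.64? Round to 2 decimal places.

1 − e/c ≥ 0.64 ⇒ e ≤ c(1 − 0.64) = 1.11 × 0.3600.
e_max = 0.3996.

0.40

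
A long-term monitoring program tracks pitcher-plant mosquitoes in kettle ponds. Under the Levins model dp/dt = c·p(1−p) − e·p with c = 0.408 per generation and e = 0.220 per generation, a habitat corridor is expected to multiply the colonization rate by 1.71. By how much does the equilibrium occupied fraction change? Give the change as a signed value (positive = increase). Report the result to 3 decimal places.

0.224

Before: p* = 1 − 0.220/0.408 = 0.4608.
After the change, c = 0.69768, e = 0.22, so p* = 1 − 0.22/0.69768 = 0.6847.
Δp* = 0.6847 − 0.4608 = +0.2239.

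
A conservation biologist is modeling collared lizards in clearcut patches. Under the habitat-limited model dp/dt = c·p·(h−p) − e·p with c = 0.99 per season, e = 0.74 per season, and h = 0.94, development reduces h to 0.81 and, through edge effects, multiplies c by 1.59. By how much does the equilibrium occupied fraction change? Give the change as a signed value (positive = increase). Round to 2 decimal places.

Before: p* = h − e/c = 0.94 − 0.74/0.99 = 0.94 − 0.7475 = 0.1925.
After: c = 1.5741, e = 0.74, h = 0.81; p* = 0.81 − 0.74/1.5741 = 0.3399.
Δp* = 0.3399 − 0.1925 = +0.1474.

0.15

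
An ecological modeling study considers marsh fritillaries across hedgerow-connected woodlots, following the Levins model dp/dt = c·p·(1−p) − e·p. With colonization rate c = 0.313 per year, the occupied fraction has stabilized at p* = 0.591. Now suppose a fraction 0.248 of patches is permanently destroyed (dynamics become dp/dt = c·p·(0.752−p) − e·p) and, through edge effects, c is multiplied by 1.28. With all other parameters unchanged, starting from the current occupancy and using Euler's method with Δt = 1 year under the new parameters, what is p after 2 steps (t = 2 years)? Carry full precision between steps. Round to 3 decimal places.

Balance c(1−p*) = e gives e = 0.313×(1 − 0.59100) = 0.12802.
Starting from p₀ = 0.59100; update p ← p + (dp/dt)·Δt with the new parameters.
step 1: Δp = -0.03754, p = 0.55346
step 2: Δp = -0.02683, p = 0.52663

0.527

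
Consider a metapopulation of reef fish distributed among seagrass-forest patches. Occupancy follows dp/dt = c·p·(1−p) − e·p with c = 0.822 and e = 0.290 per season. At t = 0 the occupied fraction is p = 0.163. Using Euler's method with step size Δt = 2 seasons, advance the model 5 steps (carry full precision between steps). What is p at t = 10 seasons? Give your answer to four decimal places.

Update rule: p ← p + [c·p·(1−p) − e·p]·Δt with Δt = 2.
step 1: Δp = +0.12975, p = 0.29275
step 2: Δp = +0.17059, p = 0.46334
step 3: Δp = +0.14005, p = 0.60340
step 4: Δp = +0.04346, p = 0.64685
step 5: Δp = +0.00037, p = 0.64722

0.6472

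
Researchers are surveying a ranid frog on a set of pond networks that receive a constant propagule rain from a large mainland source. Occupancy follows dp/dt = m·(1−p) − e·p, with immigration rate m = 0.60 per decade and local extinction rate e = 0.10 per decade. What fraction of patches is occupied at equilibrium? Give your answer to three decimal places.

At equilibrium the propagule rain into empty patches balances local extinction: m(1−p*) = e·p*.
p* = m/(m+e) = 0.60/(0.60+0.10) = 0.60/0.7000 = 0.8571.

0.857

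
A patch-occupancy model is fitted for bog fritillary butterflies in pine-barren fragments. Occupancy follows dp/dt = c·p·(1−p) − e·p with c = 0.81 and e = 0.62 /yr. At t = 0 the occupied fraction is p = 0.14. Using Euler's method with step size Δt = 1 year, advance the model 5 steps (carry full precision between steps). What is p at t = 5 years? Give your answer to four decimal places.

0.1874

Update rule: p ← p + [c·p·(1−p) − e·p]·Δt with Δt = 1.
p: 0.14000 → 0.15072  (Δp = +0.01072)
p: 0.15072 → 0.16096  (Δp = +0.01024)
p: 0.16096 → 0.17056  (Δp = +0.00960)
p: 0.17056 → 0.17940  (Δp = +0.00884)
p: 0.17940 → 0.18742  (Δp = +0.00802)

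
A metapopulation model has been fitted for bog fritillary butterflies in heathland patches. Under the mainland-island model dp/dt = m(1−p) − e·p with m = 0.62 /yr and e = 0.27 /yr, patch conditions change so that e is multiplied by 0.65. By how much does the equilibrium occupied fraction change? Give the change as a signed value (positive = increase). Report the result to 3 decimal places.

0.083

Before: p* = 0.62/(0.62+0.27) = 0.6966.
After: m = 0.62, e = 0.1755; p* = 0.62/0.7955 = 0.7794.
Δp* = 0.7794 − 0.6966 = +0.0828.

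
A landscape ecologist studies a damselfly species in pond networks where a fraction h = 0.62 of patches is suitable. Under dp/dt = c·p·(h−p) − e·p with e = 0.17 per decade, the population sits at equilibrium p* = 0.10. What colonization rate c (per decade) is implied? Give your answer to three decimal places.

At equilibrium c(h−p*) = e, so c = e/(h−p*).
c = 0.17/(0.62 − 0.10) = 0.17/0.5200 = 0.3269.

0.327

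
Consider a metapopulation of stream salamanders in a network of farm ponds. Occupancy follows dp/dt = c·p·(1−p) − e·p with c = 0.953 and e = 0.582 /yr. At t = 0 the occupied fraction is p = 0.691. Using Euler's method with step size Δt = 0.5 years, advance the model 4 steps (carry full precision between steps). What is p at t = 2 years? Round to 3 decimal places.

Update rule: p ← p + [c·p·(1−p) − e·p]·Δt with Δt = 0.5.
t = 0.5: p = 0.69100 + (-0.09934) = 0.59166
t = 1: p = 0.59166 + (-0.05705) = 0.53461
t = 1.5: p = 0.53461 + (-0.03702) = 0.49759
t = 2: p = 0.49759 + (-0.02568) = 0.47192

0.472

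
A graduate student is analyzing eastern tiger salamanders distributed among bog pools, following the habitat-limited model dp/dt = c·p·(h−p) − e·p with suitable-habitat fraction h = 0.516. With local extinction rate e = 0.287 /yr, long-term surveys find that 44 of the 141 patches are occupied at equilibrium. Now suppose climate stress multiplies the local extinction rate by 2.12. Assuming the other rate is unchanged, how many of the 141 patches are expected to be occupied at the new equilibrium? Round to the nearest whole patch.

Observed p* = 44/141 = 0.31206.
Balance c(h−p*) = e gives c = e/(0.516 − 0.31206) = 0.287/0.20394 = 1.40728.
New p* = 0.516 − e/c = 0.516 − 0.60844/1.40728 = 0.08365.
Expected occupied = 141 × 0.08365 = 11.79 ≈ 12.

12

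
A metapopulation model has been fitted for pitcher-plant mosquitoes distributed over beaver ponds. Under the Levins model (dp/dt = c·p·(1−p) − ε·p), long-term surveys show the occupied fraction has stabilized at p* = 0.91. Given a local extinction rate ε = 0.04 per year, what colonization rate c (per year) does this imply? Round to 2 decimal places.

At equilibrium c(1−p*) = ε, so c = ε/(1−p*).
c = 0.04/(1 − 0.91) = 0.04/0.0900 = 0.4444.

0.44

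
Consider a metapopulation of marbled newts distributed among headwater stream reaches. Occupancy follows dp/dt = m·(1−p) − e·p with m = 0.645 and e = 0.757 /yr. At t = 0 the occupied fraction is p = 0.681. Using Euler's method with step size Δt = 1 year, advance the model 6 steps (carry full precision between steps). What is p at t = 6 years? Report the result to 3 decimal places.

Update rule: p ← p + [m·(1−p) − e·p]·Δt with Δt = 1.
step 1: Δp = -0.30976, p = 0.37124
step 2: Δp = +0.12452, p = 0.49576
step 3: Δp = -0.05006, p = 0.44570
step 4: Δp = +0.02012, p = 0.46583
step 5: Δp = -0.00809, p = 0.45774
step 6: Δp = +0.00325, p = 0.46099

0.461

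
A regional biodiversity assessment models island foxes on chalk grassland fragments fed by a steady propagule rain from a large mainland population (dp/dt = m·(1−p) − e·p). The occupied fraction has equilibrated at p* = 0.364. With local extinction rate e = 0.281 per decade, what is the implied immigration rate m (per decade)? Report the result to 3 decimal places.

0.161

At equilibrium m(1−p*) = e·p*, so m = e·p*/(1−p*).
m = 0.281 × 0.364 / 0.6360 = 0.1023/0.6360 = 0.1608.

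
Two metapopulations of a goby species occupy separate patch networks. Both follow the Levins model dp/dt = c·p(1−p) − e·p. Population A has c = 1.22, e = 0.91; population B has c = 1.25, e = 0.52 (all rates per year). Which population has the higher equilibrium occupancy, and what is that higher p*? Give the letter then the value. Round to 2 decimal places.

B, 0.58

A: p*_A = 1 − 0.91/1.22 = 0.2541.
B: p*_B = 1 − 0.52/1.25 = 0.5840.
B is higher at 0.5840.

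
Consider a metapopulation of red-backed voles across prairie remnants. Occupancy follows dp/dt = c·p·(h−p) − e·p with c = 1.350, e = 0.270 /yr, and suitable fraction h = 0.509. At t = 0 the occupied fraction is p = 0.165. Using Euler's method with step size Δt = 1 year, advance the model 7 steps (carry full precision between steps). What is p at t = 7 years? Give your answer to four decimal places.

Update rule: p ← p + [c·p·(h−p) − e·p]·Δt with Δt = 1.
p: 0.16500 → 0.19708  (Δp = +0.03208)
p: 0.19708 → 0.22685  (Δp = +0.02978)
p: 0.22685 → 0.25201  (Δp = +0.02516)
p: 0.25201 → 0.27140  (Δp = +0.01939)
p: 0.27140 → 0.28518  (Δp = +0.01378)
p: 0.28518 → 0.29435  (Δp = +0.00917)
p: 0.29435 → 0.30017  (Δp = +0.00582)

0.3002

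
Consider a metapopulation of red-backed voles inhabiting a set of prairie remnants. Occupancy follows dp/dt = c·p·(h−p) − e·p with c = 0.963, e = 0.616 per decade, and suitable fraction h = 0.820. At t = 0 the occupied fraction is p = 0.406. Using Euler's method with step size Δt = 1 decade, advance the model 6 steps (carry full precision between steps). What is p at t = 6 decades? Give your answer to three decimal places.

Update rule: p ← p + [c·p·(h−p) − e·p]·Δt with Δt = 1.
  1  |  dp/dt·Δt = -0.088231  |  p_1 = 0.317769
  2  |  dp/dt·Δt = -0.042057  |  p_2 = 0.275712
  3  |  dp/dt·Δt = -0.025324  |  p_3 = 0.250387
  4  |  dp/dt·Δt = -0.016892  |  p_4 = 0.233496
  5  |  dp/dt·Δt = -0.011954  |  p_5 = 0.221541
  6  |  dp/dt·Δt = -0.008792  |  p_6 = 0.212750

0.213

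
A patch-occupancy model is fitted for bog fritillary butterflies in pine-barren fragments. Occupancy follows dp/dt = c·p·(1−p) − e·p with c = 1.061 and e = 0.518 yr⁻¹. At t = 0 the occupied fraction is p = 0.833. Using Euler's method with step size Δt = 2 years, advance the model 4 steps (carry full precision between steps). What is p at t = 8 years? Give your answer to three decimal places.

Update rule: p ← p + [c·p·(1−p) − e·p]·Δt with Δt = 2.
  1  |  dp/dt·Δt = -0.567794  |  p_1 = 0.265206
  2  |  dp/dt·Δt = +0.138765  |  p_2 = 0.403970
  3  |  dp/dt·Δt = +0.092418  |  p_3 = 0.496389
  4  |  dp/dt·Δt = +0.016214  |  p_4 = 0.512602

0.513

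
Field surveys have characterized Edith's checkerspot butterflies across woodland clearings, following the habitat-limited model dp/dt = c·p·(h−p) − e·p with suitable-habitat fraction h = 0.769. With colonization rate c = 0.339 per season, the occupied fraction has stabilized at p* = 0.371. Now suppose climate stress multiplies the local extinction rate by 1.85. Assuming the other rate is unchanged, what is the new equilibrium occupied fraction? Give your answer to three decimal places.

Balance c(h−p*) = e gives e = 0.339×(0.769 − 0.37100) = 0.13492.
New p* = 0.769 − e/c = 0.769 − 0.24960/0.33900 = 0.03272.

0.033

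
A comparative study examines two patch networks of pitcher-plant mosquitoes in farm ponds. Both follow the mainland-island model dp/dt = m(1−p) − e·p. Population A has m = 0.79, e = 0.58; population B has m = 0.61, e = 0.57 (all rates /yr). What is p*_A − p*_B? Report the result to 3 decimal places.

0.060

A: p*_A = m/(m+e) = 0.79/1.3700 = 0.5766.
B: p*_B = 0.61/1.1800 = 0.5169.
p*_A − p*_B = 0.5766 − 0.5169 = 0.0597.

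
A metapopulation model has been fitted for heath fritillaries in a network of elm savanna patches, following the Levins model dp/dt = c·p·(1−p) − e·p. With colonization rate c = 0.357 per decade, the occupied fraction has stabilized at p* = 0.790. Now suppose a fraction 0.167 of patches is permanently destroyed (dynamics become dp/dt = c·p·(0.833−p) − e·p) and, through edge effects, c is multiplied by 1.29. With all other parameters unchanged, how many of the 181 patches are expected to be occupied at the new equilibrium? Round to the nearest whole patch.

121

Balance c(1−p*) = e gives e = 0.357×(1 − 0.79000) = 0.07497.
New p* = 0.833 − e/c = 0.833 − 0.07497/0.46053 = 0.67021.
Expected occupied = 181 × 0.67021 = 121.31 ≈ 121.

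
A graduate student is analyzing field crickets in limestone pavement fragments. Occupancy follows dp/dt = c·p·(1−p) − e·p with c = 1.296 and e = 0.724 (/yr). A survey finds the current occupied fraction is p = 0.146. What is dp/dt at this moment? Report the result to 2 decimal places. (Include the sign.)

Colonization term: c·p·(1−p) = 1.296×0.146×0.8540 = 0.16159.
Extinction term: e·p = 0.10570.
dp/dt = 0.16159 − 0.10570 = 0.05589.

0.06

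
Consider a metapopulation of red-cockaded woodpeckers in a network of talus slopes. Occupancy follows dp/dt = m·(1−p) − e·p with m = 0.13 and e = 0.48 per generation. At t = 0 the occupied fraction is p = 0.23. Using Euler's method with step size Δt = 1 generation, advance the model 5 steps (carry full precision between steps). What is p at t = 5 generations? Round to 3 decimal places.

0.213

Update rule: p ← p + [m·(1−p) − e·p]·Δt with Δt = 1.
  1  |  dp/dt·Δt = -0.010300  |  p_1 = 0.219700
  2  |  dp/dt·Δt = -0.004017  |  p_2 = 0.215683
  3  |  dp/dt·Δt = -0.001567  |  p_3 = 0.214116
  4  |  dp/dt·Δt = -0.000611  |  p_4 = 0.213505
  5  |  dp/dt·Δt = -0.000238  |  p_5 = 0.213267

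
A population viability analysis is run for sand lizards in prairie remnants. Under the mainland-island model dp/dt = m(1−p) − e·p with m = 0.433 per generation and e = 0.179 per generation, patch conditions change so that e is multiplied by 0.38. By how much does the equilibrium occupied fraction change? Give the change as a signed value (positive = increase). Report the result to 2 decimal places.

0.16

Before: p* = 0.433/(0.433+0.179) = 0.7075.
After: m = 0.433, e = 0.06802; p* = 0.433/0.5010 = 0.8642.
Δp* = 0.8642 − 0.7075 = +0.1567.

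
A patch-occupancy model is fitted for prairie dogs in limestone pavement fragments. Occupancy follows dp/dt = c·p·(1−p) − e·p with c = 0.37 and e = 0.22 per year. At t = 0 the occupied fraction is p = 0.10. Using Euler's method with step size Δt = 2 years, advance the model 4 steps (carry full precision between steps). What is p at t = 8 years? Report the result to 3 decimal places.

Update rule: p ← p + [c·p·(1−p) − e·p]·Δt with Δt = 2.
t = 2: p = 0.10000 + (+0.02260) = 0.12260
t = 4: p = 0.12260 + (+0.02566) = 0.14826
t = 6: p = 0.14826 + (+0.02821) = 0.17647
t = 8: p = 0.17647 + (+0.02990) = 0.20637

0.206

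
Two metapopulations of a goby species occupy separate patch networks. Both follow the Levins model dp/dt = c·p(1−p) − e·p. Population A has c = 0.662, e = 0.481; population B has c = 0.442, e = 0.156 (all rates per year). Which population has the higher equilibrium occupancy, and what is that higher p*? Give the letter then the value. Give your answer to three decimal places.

A: p*_A = 1 − 0.481/0.662 = 0.2734.
B: p*_B = 1 − 0.156/0.442 = 0.6471.
B is higher at 0.6471.

B, 0.647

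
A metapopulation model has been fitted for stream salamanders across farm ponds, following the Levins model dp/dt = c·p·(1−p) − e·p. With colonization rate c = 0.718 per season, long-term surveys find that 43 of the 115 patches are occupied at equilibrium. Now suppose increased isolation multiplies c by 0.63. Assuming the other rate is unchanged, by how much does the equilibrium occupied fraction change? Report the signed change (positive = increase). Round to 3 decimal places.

Observed p* = 43/115 = 0.37391.
Balance c(1−p*) = e gives e = 0.718×(1 − 0.37391) = 0.44953.
New p* = 1 − e/c = 1 − 0.44953/0.45234 = 0.00621.
Δp* = 0.00621 − 0.37391 = -0.36770.

-0.368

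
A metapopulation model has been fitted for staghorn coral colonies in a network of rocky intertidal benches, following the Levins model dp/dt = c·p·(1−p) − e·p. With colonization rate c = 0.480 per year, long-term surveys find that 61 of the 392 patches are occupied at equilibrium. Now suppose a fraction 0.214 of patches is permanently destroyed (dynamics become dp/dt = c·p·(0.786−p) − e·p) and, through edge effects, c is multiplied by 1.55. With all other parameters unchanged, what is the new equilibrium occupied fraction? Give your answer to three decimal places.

Observed p* = 61/392 = 0.15561.
Balance c(1−p*) = e gives e = 0.480×(1 − 0.15561) = 0.40531.
New p* = 0.786 − e/c = 0.786 − 0.40531/0.74400 = 0.24123.

0.241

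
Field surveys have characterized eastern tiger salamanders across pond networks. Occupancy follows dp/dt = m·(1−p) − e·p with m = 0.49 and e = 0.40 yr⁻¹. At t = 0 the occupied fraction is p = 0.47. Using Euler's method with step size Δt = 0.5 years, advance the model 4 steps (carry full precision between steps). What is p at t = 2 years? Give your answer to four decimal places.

Update rule: p ← p + [m·(1−p) − e·p]·Δt with Δt = 0.5.
p: 0.47000 → 0.50585  (Δp = +0.03585)
p: 0.50585 → 0.52575  (Δp = +0.01990)
p: 0.52575 → 0.53679  (Δp = +0.01104)
p: 0.53679 → 0.54292  (Δp = +0.00613)

0.5429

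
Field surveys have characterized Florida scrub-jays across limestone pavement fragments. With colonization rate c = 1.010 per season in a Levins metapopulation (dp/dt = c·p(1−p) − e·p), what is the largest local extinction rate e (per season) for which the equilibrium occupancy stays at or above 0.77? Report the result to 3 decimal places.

0.232

1 − e/c ≥ 0.77 ⇒ e ≤ c(1 − 0.77) = 1.010 × 0.2300.
e_max = 0.2323.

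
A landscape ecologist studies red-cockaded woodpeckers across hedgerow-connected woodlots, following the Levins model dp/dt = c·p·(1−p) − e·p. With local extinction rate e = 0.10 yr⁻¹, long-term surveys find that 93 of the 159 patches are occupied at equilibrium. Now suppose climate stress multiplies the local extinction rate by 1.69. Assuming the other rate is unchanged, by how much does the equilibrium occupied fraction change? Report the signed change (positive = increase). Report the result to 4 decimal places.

-0.2864

Observed p* = 93/159 = 0.58491.
Balance c(1−p*) = e gives c = e/(1 − 0.58491) = 0.10/0.41509 = 0.24091.
New p* = 1 − e/c = 1 − 0.16900/0.24091 = 0.29849.
Δp* = 0.29849 − 0.58491 = -0.28642.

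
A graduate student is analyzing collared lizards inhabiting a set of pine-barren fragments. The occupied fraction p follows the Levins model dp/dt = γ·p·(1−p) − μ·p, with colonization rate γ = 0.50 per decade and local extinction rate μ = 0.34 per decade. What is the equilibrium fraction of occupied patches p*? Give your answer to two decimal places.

0.32

At equilibrium, colonization balances extinction: γ·p*·(1−p*) = μ·p*.
So p* = 1 − μ/γ = 1 − 0.34/0.50 = 1 − 0.6800 = 0.3200.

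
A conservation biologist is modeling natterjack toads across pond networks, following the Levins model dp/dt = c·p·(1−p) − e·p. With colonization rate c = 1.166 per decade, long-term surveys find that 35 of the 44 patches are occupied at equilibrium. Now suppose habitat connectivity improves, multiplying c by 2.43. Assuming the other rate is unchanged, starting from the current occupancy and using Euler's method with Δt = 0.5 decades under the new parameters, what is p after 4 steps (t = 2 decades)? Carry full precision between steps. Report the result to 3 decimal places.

Observed p* = 35/44 = 0.79545.
Balance c(1−p*) = e gives e = 1.166×(1 − 0.79545) = 0.23850.
Starting from p₀ = 0.79545; update p ← p + (dp/dt)·Δt with the new parameters.
p: 0.79545 → 0.93110  (Δp = +0.13565)
p: 0.93110 → 0.91095  (Δp = -0.02015)
p: 0.91095 → 0.91724  (Δp = +0.00629)
p: 0.91724 → 0.91540  (Δp = -0.00184)

0.915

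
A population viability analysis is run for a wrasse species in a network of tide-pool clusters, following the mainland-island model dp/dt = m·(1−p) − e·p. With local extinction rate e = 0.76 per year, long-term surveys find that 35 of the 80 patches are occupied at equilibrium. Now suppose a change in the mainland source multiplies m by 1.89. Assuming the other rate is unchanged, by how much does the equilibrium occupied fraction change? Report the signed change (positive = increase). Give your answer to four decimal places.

0.1576

Observed p* = 35/80 = 0.43750.
Balance m(1−p*) = e·p* gives m = e·p*/(1−p*) = 0.76×0.43750/0.56250 = 0.59111.
New p* = m/(m+e) = 1.11720/(1.11720+0.76000) = 0.59514.
Δp* = 0.59514 − 0.43750 = +0.15764.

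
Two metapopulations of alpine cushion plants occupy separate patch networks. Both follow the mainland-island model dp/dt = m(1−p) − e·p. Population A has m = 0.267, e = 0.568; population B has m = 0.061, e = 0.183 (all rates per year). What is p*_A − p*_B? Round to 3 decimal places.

A: p*_A = m/(m+e) = 0.267/0.8350 = 0.3198.
B: p*_B = 0.061/0.2440 = 0.2500.
p*_A − p*_B = 0.3198 − 0.2500 = 0.0698.

0.070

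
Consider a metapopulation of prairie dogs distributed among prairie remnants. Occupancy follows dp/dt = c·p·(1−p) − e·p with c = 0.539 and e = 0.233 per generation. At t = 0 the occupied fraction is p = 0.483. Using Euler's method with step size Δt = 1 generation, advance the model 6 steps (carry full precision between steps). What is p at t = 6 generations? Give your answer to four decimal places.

0.5561

Update rule: p ← p + [c·p·(1−p) − e·p]·Δt with Δt = 1.
p: 0.48300 → 0.50506  (Δp = +0.02206)
p: 0.50506 → 0.52211  (Δp = +0.01706)
p: 0.52211 → 0.53495  (Δp = +0.01283)
p: 0.53495 → 0.54440  (Δp = +0.00945)
p: 0.54440 → 0.55124  (Δp = +0.00684)
p: 0.55124 → 0.55614  (Δp = +0.00490)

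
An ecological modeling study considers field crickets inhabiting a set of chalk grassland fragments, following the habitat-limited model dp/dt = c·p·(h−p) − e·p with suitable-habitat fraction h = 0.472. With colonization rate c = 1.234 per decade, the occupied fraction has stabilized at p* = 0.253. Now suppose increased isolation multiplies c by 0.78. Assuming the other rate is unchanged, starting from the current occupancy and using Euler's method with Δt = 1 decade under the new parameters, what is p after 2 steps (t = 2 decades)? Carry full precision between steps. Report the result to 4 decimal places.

0.2273

Balance c(h−p*) = e gives e = 1.234×(0.472 − 0.25300) = 0.27025.
Starting from p₀ = 0.25300; update p ← p + (dp/dt)·Δt with the new parameters.
p: 0.25300 → 0.23796  (Δp = -0.01504)
p: 0.23796 → 0.22726  (Δp = -0.01070)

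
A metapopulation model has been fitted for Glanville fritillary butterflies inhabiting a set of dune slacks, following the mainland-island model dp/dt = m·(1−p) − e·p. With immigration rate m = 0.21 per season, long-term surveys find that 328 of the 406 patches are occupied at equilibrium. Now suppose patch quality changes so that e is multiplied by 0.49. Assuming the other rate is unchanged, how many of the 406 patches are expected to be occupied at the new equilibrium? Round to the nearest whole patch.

Observed p* = 328/406 = 0.80788.
Balance m(1−p*) = e·p* gives e = m(1−p*)/p* = 0.21×0.19212/0.80788 = 0.04994.
New p* = m/(m+e) = 0.21000/(0.21000+0.02447) = 0.89564.
Expected occupied = 406 × 0.89564 = 363.63 ≈ 364.

364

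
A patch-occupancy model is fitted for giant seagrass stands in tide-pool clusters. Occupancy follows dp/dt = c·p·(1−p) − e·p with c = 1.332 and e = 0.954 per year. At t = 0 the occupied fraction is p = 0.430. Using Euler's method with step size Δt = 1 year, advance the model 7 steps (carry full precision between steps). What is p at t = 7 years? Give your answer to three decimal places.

0.286

Update rule: p ← p + [c·p·(1−p) − e·p]·Δt with Δt = 1.
step 1: Δp = -0.08375, p = 0.34625
step 2: Δp = -0.02881, p = 0.31744
step 3: Δp = -0.01423, p = 0.30321
step 4: Δp = -0.00785, p = 0.29536
step 5: Δp = -0.00456, p = 0.29081
step 6: Δp = -0.00272, p = 0.28809
step 7: Δp = -0.00165, p = 0.28644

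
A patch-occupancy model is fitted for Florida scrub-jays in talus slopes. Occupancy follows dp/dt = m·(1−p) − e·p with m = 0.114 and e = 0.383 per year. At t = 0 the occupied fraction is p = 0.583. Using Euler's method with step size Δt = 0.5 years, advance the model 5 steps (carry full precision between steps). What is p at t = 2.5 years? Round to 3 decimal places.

Update rule: p ← p + [m·(1−p) − e·p]·Δt with Δt = 0.5.
p: 0.58300 → 0.49512  (Δp = -0.08788)
p: 0.49512 → 0.42909  (Δp = -0.06604)
p: 0.42909 → 0.37946  (Δp = -0.04963)
p: 0.37946 → 0.34216  (Δp = -0.03730)
p: 0.34216 → 0.31414  (Δp = -0.02803)

0.314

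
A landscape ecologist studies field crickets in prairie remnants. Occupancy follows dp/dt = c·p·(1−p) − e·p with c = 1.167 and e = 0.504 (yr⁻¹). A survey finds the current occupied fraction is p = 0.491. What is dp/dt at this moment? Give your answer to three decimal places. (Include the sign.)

Colonization term: c·p·(1−p) = 1.167×0.491×0.5090 = 0.29166.
Extinction term: e·p = 0.24746.
dp/dt = 0.29166 − 0.24746 = 0.04419.

0.044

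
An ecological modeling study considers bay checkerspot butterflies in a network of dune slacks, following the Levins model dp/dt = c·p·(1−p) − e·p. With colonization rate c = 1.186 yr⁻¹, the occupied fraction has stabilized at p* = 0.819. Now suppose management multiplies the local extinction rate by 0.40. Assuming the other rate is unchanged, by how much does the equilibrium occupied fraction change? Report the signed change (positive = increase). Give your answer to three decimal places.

Balance c(1−p*) = e gives e = 1.186×(1 − 0.81900) = 0.21467.
New p* = 1 − e/c = 1 − 0.08587/1.18600 = 0.92760.
Δp* = 0.92760 − 0.81900 = +0.10860.

0.109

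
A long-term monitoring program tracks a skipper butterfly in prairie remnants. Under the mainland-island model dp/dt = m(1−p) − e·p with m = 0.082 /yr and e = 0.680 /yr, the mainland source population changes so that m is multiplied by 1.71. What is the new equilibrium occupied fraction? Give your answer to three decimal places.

Before: p* = 0.082/(0.082+0.680) = 0.1076.
After: m = 0.14022, e = 0.68; p* = 0.14022/0.8202 = 0.1710.

0.171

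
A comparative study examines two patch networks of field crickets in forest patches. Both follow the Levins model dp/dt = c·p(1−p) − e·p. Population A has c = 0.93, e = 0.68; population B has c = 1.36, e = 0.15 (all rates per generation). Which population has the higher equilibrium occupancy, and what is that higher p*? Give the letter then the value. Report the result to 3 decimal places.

A: p*_A = 1 − 0.68/0.93 = 0.2688.
B: p*_B = 1 − 0.15/1.36 = 0.8897.
B is higher at 0.8897.

B, 0.890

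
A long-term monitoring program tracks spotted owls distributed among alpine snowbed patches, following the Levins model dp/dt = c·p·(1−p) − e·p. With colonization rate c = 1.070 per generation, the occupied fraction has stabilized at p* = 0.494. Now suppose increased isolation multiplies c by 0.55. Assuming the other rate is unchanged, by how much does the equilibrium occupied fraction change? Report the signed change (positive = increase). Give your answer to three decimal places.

Balance c(1−p*) = e gives e = 1.070×(1 − 0.49400) = 0.54142.
New p* = 1 − e/c = 1 − 0.54142/0.58850 = 0.08000.
Δp* = 0.08000 − 0.49400 = -0.41400.

-0.414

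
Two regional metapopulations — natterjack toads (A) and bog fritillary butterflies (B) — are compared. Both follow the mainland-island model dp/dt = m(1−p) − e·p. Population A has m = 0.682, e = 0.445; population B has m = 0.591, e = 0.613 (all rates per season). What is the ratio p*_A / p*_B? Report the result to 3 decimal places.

A: p*_A = m/(m+e) = 0.682/1.1270 = 0.6051.
B: p*_B = 0.591/1.2040 = 0.4909.
p*_A / p*_B = 0.6051/0.4909 = 1.2328.

1.233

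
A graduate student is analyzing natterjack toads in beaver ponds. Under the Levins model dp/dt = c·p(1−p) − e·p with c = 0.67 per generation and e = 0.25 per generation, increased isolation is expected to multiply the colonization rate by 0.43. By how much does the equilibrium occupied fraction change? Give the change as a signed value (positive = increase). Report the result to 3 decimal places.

Before: p* = 1 − 0.25/0.67 = 0.6269.
After the change, c = 0.2881, e = 0.25, so p* = 1 − 0.25/0.2881 = 0.1322.
Δp* = 0.1322 − 0.6269 = -0.4946.

-0.495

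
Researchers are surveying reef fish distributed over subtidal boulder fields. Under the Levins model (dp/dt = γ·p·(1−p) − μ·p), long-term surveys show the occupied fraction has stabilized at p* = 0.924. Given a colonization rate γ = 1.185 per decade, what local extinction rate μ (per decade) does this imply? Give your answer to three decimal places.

0.090

At equilibrium γ(1−p*) = μ.
μ = 1.185 × (1 − 0.924) = 1.185 × 0.0760 = 0.0901.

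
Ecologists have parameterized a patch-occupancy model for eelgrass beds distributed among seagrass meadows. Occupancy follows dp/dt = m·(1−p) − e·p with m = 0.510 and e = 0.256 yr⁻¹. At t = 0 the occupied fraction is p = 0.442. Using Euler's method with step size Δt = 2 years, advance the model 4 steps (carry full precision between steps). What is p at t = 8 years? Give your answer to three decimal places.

0.648

Update rule: p ← p + [m·(1−p) − e·p]·Δt with Δt = 2.
t = 2: p = 0.44200 + (+0.34286) = 0.78486
t = 4: p = 0.78486 + (-0.18240) = 0.60246
t = 6: p = 0.60246 + (+0.09704) = 0.69949
t = 8: p = 0.69949 + (-0.05162) = 0.64787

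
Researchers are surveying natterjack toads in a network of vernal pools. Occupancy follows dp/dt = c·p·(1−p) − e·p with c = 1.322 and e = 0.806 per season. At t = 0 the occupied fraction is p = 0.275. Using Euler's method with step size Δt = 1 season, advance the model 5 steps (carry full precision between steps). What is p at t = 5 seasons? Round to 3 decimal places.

Update rule: p ← p + [c·p·(1−p) − e·p]·Δt with Δt = 1.
p: 0.27500 → 0.31692  (Δp = +0.04192)
p: 0.31692 → 0.34767  (Δp = +0.03075)
p: 0.34767 → 0.36727  (Δp = +0.01960)
p: 0.36727 → 0.37846  (Δp = +0.01119)
p: 0.37846 → 0.38439  (Δp = +0.00593)

0.384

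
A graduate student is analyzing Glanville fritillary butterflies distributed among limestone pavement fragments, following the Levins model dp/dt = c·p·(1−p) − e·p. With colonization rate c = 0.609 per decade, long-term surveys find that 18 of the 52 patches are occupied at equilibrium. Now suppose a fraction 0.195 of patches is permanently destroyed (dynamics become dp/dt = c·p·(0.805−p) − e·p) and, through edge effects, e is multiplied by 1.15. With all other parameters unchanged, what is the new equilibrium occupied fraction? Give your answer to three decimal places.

0.053

Observed p* = 18/52 = 0.34615.
Balance c(1−p*) = e gives e = 0.609×(1 − 0.34615) = 0.39819.
New p* = 0.805 − e/c = 0.805 − 0.45792/0.60900 = 0.05308.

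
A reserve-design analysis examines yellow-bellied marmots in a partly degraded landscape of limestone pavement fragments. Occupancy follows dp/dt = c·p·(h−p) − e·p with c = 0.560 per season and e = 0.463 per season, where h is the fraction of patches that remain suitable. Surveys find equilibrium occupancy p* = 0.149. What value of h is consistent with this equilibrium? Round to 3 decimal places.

At equilibrium c(h−p*) = e, so h = p* + e/c.
h = 0.149 + 0.463/0.560 = 0.149 + 0.8268 = 0.9758.

0.976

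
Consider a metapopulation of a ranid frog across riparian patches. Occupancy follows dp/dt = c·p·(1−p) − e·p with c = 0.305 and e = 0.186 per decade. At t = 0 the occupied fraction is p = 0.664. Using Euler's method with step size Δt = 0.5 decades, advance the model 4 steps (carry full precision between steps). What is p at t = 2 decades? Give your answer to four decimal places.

0.5735

Update rule: p ← p + [c·p·(1−p) − e·p]·Δt with Δt = 0.5.
p: 0.66400 → 0.63627  (Δp = -0.02773)
p: 0.63627 → 0.61239  (Δp = -0.02388)
p: 0.61239 → 0.59164  (Δp = -0.02075)
p: 0.59164 → 0.57346  (Δp = -0.01818)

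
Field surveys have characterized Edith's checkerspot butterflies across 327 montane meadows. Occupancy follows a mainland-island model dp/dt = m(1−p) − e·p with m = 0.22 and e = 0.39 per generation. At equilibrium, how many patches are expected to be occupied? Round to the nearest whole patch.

p* = m/(m+e) = 0.22/0.6100 = 0.3607.
Expected occupied patches = N × p* = 327 × 0.3607 = 117.93 ≈ 118.

118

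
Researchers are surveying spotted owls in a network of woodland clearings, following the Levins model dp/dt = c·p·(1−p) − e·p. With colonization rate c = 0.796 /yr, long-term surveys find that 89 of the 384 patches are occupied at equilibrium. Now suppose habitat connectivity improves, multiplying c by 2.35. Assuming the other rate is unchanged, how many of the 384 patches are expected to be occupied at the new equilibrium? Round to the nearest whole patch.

258

Observed p* = 89/384 = 0.23177.
Balance c(1−p*) = e gives e = 0.796×(1 − 0.23177) = 0.61151.
New p* = 1 − e/c = 1 − 0.61151/1.87060 = 0.67309.
Expected occupied = 384 × 0.67309 = 258.47 ≈ 258.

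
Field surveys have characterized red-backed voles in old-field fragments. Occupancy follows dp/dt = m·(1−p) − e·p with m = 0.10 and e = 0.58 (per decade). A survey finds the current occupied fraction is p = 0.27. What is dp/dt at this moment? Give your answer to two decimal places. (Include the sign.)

Colonization term: m·(1−p) = 0.10×0.7300 = 0.07300.
Extinction term: e·p = 0.15660.
dp/dt = 0.07300 − 0.15660 = -0.08360.

-0.08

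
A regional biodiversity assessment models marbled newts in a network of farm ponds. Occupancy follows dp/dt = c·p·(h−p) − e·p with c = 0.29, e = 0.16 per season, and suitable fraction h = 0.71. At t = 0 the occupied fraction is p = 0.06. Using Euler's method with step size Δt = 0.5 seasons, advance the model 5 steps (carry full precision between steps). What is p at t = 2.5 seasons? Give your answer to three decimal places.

0.064

Update rule: p ← p + [c·p·(h−p) − e·p]·Δt with Δt = 0.5.
t = 0.5: p = 0.06000 + (+0.00085) = 0.06085
t = 1: p = 0.06085 + (+0.00086) = 0.06171
t = 1.5: p = 0.06171 + (+0.00086) = 0.06258
t = 2: p = 0.06258 + (+0.00087) = 0.06345
t = 2.5: p = 0.06345 + (+0.00087) = 0.06432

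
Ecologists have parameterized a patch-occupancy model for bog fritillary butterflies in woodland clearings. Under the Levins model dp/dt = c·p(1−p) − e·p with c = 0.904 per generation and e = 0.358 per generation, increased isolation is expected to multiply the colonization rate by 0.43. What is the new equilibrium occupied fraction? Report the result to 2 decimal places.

Before: p* = 1 − 0.358/0.904 = 0.6040.
After the change, c = 0.38872, e = 0.358, so p* = 1 − 0.358/0.38872 = 0.0790.

0.08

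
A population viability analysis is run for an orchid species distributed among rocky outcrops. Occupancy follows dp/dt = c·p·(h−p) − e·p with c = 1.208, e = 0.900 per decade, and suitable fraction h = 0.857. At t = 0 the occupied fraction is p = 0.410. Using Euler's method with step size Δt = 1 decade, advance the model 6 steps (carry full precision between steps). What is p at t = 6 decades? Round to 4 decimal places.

Update rule: p ← p + [c·p·(h−p) − e·p]·Δt with Δt = 1.
  1  |  dp/dt·Δt = -0.147610  |  p_1 = 0.262390
  2  |  dp/dt·Δt = -0.047679  |  p_2 = 0.214711
  3  |  dp/dt·Δt = -0.026649  |  p_3 = 0.188062
  4  |  dp/dt·Δt = -0.017287  |  p_4 = 0.170775
  5  |  dp/dt·Δt = -0.012132  |  p_5 = 0.158643
  6  |  dp/dt·Δt = -0.008945  |  p_6 = 0.149698

0.1497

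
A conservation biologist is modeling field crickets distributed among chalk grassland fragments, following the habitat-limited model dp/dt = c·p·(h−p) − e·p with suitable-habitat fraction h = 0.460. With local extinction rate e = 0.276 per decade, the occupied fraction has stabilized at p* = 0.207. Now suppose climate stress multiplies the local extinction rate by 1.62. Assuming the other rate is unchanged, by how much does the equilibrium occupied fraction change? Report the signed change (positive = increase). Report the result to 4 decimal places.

Balance c(h−p*) = e gives c = e/(0.46 − 0.20700) = 0.276/0.25300 = 1.09091.
New p* = 0.46 − e/c = 0.46 − 0.44712/1.09091 = 0.05014.
Δp* = 0.05014 − 0.20700 = -0.15686.

-0.1569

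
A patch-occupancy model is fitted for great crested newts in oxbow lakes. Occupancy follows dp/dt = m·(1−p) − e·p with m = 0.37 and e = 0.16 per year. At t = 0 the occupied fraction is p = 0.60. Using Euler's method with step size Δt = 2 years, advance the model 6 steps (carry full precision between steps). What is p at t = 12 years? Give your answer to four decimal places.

Update rule: p ← p + [m·(1−p) − e·p]·Δt with Δt = 2.
  1  |  dp/dt·Δt = +0.104000  |  p_1 = 0.704000
  2  |  dp/dt·Δt = -0.006240  |  p_2 = 0.697760
  3  |  dp/dt·Δt = +0.000374  |  p_3 = 0.698134
  4  |  dp/dt·Δt = -0.000022  |  p_4 = 0.698112
  5  |  dp/dt·Δt = +0.000001  |  p_5 = 0.698113
  6  |  dp/dt·Δt = -0.000000  |  p_6 = 0.698113

0.6981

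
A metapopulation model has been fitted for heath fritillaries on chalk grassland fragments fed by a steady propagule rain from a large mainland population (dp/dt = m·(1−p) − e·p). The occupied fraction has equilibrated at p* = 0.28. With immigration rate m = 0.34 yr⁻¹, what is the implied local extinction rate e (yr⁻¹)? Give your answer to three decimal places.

At equilibrium m(1−p*) = e·p*, so e = m(1−p*)/p*.
e = 0.34 × 0.7200 / 0.28 = 0.8743.

0.874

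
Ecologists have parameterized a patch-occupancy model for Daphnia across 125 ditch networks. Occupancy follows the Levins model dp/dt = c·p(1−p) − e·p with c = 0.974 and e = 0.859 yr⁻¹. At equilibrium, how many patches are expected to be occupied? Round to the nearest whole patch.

p* = 1 − e/c = 1 − 0.859/0.974 = 0.1181.
Expected occupied patches = N × p* = 125 × 0.1181 = 14.76 ≈ 15.

15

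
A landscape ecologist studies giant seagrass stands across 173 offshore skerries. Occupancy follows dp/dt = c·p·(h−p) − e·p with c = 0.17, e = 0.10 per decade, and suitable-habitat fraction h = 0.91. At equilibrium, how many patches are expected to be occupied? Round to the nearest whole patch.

56

p* = h − e/c = 0.91 − 0.5882 = 0.3218.
Expected occupied patches = N × p* = 173 × 0.3218 = 55.67 ≈ 56.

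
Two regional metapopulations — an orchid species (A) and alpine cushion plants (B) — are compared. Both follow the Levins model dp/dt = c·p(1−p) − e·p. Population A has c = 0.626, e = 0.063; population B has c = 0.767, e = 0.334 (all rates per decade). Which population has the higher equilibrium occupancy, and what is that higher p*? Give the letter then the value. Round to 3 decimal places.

A: p*_A = 1 − 0.063/0.626 = 0.8994.
B: p*_B = 1 − 0.334/0.767 = 0.5645.
A is higher at 0.8994.

A, 0.899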